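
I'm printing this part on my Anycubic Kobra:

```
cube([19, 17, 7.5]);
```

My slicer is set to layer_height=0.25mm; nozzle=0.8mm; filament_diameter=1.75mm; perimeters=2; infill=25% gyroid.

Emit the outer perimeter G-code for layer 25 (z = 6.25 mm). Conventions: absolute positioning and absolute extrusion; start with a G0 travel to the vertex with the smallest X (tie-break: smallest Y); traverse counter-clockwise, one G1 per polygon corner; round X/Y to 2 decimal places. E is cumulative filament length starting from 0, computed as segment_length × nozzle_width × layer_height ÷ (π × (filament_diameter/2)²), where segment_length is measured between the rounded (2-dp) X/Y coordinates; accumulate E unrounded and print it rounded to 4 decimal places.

At z = 6.25 mm: the cube (footprint 19×17) is included at this height. The outline is a single polygon with 4 vertices. Extrusion per mm of travel: 0.8 × 0.25 / (π × 0.875²) = 0.083150. Accumulating E over each segment gives final E = 5.9868.

G0 X0.00 Y0.00 Z6.25
G1 X19.00 Y0.00 E1.5799
G1 X19.00 Y17.00 E2.9934
G1 X0.00 Y17.00 E4.5733
G1 X0.00 Y0.00 E5.9868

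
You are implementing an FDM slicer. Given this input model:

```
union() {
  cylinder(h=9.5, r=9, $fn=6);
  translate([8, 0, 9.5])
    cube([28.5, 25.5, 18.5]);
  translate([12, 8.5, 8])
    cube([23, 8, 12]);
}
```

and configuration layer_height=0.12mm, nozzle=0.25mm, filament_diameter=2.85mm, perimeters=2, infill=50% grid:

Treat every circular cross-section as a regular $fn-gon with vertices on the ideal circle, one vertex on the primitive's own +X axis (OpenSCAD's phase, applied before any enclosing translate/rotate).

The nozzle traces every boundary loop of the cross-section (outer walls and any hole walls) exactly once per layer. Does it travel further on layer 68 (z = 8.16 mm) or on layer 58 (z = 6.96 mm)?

Layer 68 (z = 8.16): the cylinder: section is a regular 6-gon, circumradius r=9 (perimeter = 2·6·9.000·sin(180°/6) = 54.00 mm); the cube at (8, 0) is absent (z outside [9.5, 28]); the cube at (12, 8.5) is present — its section is the full 23×8 rectangle (perimeter 62.00 mm); Combining (union): the 2 present regions are separate (no shared area or edge), so areas and boundary lengths simply add and each stays a separate island — boundary = 116.00 mm. So its perimeter = 116.00 mm. Layer 58 (z = 6.96): the r=9 cylinder gives a regular 6-gon of circumradius 9 (constant along its height) (perimeter = 2·6·9.000·sin(180°/6) = 54.00 mm); the cube at (8, 0) is absent (z outside [9.5, 28]); the cube at (12, 8.5) does not reach this height (z outside [8, 20]); Taking the union: only the r=9 cylinder is present, so the union is just that shape — boundary = 54.00 mm. So its perimeter = 54.00 mm. Layer 68 is larger (116.00 vs 54.00 mm).

layer 68 (z = 8.16 mm)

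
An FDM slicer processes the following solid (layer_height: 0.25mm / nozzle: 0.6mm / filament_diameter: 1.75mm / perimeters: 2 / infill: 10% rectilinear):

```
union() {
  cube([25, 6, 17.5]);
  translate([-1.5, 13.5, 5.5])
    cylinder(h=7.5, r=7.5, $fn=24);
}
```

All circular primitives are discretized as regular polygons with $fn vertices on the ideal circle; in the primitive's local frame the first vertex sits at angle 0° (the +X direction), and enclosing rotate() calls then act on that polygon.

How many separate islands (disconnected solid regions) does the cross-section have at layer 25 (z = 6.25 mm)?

2

At z = 6.25 mm: the cube is present — its section is the full 25×6 rectangle; the cylinder at (-1.5, 13.5): section is a regular 24-gon, circumradius r=7.5; Combining (union): the 2 present regions are separate (no shared area or edge), so areas and boundary lengths simply add and each stays a separate island — 2 connected regions. Overall, the cross-section has 2 separate islands. Island count = 2.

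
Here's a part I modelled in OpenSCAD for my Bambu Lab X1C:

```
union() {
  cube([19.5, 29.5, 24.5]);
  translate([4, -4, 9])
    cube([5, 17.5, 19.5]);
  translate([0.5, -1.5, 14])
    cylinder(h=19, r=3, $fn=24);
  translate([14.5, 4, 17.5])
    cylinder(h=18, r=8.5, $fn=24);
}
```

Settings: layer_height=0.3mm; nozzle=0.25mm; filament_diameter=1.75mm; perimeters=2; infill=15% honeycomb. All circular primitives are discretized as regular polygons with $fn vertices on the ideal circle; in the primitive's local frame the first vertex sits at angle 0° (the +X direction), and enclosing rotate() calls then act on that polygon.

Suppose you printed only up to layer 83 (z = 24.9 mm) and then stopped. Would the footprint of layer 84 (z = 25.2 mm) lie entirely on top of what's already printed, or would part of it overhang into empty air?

entirely on top

Compare the two slices. At z = 24.9: the cube does not reach this height (z outside [0, 24.5]); the cube at (4, -4) (footprint 5×17.5) is included at this height (area 87.50 mm²); the r=3 cylinder at (0.5, -1.5) contributes a regular 24-gon of circumradius 3 (area = (24/2)·3.000²·sin(360°/24) = 27.95 mm²); the r=8.5 cylinder at (14.5, 4) gives a regular 24-gon of circumradius 8.5 (constant along its height) (area = (24/2)·8.500²·sin(360°/24) = 224.40 mm²); Combining (union): the regions partially overlap — summed areas 339.85 mm² minus the doubly-counted overlap 26.31 mm² gives 313.54 mm² — area = 313.54 mm². At z = 25.2: the cube is not intersected at this z (z outside [0, 24.5]); the cube at (4, -4) (footprint 5×17.5) is included at this height (area 87.50 mm²); the r=3 cylinder at (0.5, -1.5) contributes a regular 24-gon of circumradius 3 (area = (24/2)·3.000²·sin(360°/24) = 27.95 mm²); the cylinder at (14.5, 4): section is a regular 24-gon, circumradius r=8.5 (area = (24/2)·8.500²·sin(360°/24) = 224.40 mm²); Merging all regions: the regions partially overlap — summed areas 339.85 mm² minus the doubly-counted overlap 26.31 mm² gives 313.54 mm² — area = 313.54 mm². Checking containment: the cross-section at z = 25.2 is a subset of the cross-section at z = 24.9.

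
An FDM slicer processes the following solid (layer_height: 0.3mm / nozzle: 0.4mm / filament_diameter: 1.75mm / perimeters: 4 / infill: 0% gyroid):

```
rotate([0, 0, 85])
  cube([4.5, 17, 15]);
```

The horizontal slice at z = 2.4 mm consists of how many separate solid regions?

At z = 2.4 mm: the 4.5×17 cube contributes its full rectangle; (whole slice rotated 85° about Z — lengths, areas and connectivity unchanged). The result has 1 disconnected region.

1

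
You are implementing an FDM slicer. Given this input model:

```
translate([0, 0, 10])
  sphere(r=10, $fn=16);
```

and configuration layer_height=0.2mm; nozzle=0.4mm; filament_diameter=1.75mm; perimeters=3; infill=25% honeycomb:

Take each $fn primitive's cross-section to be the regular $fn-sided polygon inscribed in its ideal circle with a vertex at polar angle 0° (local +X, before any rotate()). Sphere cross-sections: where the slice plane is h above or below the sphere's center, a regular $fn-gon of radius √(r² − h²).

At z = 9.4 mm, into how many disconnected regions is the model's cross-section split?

1

At z = 9.4 mm: the r=10 sphere contributes a regular 16-gon of circumradius √(10²−0.6²) = 9.982. The result has 1 disconnected region.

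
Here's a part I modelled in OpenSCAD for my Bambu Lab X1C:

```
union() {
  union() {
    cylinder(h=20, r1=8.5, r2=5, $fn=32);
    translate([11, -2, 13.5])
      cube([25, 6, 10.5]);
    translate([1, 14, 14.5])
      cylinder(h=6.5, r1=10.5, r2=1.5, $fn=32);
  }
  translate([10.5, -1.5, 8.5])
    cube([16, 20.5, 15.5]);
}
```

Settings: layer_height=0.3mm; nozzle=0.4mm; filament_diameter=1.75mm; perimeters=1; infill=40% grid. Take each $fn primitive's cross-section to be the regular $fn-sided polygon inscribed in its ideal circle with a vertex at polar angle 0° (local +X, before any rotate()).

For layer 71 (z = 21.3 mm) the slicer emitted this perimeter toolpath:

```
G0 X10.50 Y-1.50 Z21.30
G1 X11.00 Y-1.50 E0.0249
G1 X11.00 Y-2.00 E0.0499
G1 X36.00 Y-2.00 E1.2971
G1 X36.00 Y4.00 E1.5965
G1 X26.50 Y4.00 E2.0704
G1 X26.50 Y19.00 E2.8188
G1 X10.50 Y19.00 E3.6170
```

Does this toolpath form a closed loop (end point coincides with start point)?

Start point (G0): (10.50, -1.50). End point (last G1): the path does not return to the start — open.

no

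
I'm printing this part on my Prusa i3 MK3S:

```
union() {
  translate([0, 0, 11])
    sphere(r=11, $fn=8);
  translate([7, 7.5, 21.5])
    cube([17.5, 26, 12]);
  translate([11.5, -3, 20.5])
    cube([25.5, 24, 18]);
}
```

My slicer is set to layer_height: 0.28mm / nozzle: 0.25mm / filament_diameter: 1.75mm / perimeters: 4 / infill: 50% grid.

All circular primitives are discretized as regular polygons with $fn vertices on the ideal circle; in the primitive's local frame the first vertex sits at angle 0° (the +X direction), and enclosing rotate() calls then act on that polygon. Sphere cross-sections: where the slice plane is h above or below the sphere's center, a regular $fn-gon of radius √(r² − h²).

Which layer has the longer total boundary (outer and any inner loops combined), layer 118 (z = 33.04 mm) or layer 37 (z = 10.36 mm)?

Layer 118 (z = 33.04): the sphere is absent (|z−center|=22.040 > r=11); the 17.5×26 cube at (7, 7.5) contributes its full rectangle (perimeter 87.00 mm); the 25.5×24 cube at (11.5, -3) contributes its full rectangle (perimeter 99.00 mm); Merging all regions: the regions partially overlap (shared area 175.50 mm²), so the edge portions inside another operand are dropped and the merged outline is re-measured after clipping — boundary = 133.00 mm. So its perimeter = 133.00 mm. Layer 37 (z = 10.36): the sphere: section is a regular 8-gon, circumradius = √(r²−h²) = √(11²−0.64²) = 10.981 (perimeter = 2·8·10.981·sin(180°/8) = 67.24 mm); the cube at (7, 7.5) does not reach this height (z outside [21.5, 33.5]); the cube at (11.5, -3) is not intersected at this z (z outside [20.5, 38.5]); Combining (union): only the r=11 sphere is present, so the union is just that shape — boundary = 67.24 mm. So its perimeter = 67.24 mm. Layer 118 is larger (133.00 vs 67.24 mm).

layer 118 (z = 33.04 mm)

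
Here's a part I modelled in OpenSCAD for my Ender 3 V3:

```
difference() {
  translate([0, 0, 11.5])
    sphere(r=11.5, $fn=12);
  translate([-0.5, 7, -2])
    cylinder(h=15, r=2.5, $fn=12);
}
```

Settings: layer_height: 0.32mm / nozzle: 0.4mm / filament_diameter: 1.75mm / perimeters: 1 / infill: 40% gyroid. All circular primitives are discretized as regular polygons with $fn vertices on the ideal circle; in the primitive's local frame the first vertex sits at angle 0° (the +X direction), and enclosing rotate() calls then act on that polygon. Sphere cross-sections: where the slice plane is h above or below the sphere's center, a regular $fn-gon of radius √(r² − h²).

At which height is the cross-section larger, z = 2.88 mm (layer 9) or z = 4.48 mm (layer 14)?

layer 14 (z = 4.48 mm)

Layer 9 (z = 2.88): the r=11.5 sphere contributes a regular 12-gon of circumradius √(11.5²−8.62²) = 7.612 (area = (12/2)·7.612²·sin(360°/12) = 173.84 mm²); the r=2.5 cylinder at (-0.5, 7) gives a regular 12-gon of circumradius 2.5 (constant along its height) (area = (12/2)·2.500²·sin(360°/12) = 18.75 mm²); Subtracting the remaining from the first: starting from the r=11.5 sphere (173.84 mm²), the r=2.5 cylinder at (-0.5, 7) partially overlaps it — only the 10.70 mm² overlap (of its 18.75 mm²) is removed, clipping the outline — area = 163.14 mm². So its area = 163.14 mm². Layer 14 (z = 4.48): the r=11.5 sphere slices to a regular 12-gon of circumradius 9.109 (√(r²−h²) with h=7.02 from center) (area = (12/2)·9.109²·sin(360°/12) = 248.91 mm²); the r=2.5 cylinder at (-0.5, 7) gives a regular 12-gon of circumradius 2.5 (constant along its height) (area = (12/2)·2.500²·sin(360°/12) = 18.75 mm²); Subtracting the remaining from the first: starting from the r=11.5 sphere (248.91 mm²), the r=2.5 cylinder at (-0.5, 7) partially overlaps it — only the 17.47 mm² overlap (of its 18.75 mm²) is removed, clipping the outline — area = 231.44 mm². So its area = 231.44 mm². Layer 14 is larger (231.44 vs 163.14 mm²).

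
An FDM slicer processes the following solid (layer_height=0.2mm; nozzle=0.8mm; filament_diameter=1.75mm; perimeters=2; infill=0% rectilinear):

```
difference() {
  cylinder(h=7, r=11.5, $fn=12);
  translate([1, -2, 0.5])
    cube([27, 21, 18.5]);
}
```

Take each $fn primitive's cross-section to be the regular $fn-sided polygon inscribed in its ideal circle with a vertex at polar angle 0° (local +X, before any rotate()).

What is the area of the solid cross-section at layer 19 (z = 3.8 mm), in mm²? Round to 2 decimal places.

At z = 3.8 mm: the cylinder: section is a regular 12-gon, circumradius r=11.5 (area = (12/2)·11.500²·sin(360°/12) = 396.75 mm²); the cube at (1, -2) (footprint 27×21) is included at this height (area 567.00 mm²); After the difference (first − rest): starting from the r=11.5 cylinder (396.75 mm²), the 27×21 cube at (1, -2) partially overlaps it — only the 108.29 mm² overlap (of its 567.00 mm²) is removed, clipping the outline — area = 288.46 mm². Overall, the cross-section is a single solid region. Net area = 288.46 mm².

288.46 mm²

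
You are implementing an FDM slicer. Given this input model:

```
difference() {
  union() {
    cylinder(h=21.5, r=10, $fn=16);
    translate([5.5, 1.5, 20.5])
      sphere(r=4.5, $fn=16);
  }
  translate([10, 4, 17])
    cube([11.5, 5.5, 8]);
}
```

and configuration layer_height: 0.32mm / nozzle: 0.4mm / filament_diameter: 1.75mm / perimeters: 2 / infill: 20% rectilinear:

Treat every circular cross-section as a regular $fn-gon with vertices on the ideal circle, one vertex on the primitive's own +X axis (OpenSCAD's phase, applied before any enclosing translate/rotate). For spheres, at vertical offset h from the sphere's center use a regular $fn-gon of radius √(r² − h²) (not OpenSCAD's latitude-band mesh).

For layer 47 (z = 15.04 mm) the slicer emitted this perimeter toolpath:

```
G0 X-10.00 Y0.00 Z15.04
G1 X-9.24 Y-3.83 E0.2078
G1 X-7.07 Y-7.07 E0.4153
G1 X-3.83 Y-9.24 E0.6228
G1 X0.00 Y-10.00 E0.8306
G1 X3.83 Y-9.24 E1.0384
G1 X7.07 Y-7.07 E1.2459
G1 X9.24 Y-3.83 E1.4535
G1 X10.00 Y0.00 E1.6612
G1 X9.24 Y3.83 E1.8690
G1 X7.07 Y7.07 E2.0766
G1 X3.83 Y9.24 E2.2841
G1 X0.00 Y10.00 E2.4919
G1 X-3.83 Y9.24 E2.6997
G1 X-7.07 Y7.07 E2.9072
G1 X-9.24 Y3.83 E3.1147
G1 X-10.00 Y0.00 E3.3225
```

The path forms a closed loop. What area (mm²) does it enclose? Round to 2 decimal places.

Apply the shoelace formula to the sequence of (X, Y) vertices; enclosed area = 306.19 mm².

306.19 mm²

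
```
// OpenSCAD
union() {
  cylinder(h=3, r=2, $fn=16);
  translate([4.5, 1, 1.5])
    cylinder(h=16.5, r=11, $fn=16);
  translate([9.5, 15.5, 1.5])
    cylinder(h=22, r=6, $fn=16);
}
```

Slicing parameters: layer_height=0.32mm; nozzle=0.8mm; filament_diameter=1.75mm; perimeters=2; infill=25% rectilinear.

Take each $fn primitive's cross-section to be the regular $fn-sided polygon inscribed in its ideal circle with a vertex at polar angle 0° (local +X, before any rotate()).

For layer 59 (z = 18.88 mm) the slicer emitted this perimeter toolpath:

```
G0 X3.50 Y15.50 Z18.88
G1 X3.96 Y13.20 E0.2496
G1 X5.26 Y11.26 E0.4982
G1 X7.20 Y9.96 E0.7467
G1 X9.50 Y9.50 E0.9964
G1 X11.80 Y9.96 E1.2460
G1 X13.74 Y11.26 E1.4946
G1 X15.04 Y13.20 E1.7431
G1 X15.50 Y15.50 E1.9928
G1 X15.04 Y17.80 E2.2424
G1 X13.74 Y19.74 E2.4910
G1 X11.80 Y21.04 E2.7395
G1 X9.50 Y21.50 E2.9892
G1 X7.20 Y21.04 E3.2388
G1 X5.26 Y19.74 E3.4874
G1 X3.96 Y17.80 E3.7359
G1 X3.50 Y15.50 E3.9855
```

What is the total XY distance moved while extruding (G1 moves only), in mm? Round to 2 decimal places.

Sum the Euclidean lengths of each G1 segment: total = 37.45 mm.

37.45 mm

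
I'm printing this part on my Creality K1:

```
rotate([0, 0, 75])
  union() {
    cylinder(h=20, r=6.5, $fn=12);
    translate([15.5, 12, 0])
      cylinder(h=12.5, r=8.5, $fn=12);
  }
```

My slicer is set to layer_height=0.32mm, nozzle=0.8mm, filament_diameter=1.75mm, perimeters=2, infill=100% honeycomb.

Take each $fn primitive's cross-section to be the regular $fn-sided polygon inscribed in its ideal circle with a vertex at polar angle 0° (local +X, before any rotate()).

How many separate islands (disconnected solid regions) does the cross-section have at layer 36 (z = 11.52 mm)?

2

At z = 11.52 mm: the cylinder: section is a regular 12-gon, circumradius r=6.5; the r=8.5 cylinder at (15.5, 12) contributes a regular 12-gon of circumradius 8.5; Merging all regions: the 2 present regions are separate (no shared area or edge), so areas and boundary lengths simply add and each stays a separate island — 2 connected regions; (rotated 75° about Z; rotation is an isometry so areas/perimeters/island counts are preserved). Overall, the cross-section has 2 separate islands. Island count = 2.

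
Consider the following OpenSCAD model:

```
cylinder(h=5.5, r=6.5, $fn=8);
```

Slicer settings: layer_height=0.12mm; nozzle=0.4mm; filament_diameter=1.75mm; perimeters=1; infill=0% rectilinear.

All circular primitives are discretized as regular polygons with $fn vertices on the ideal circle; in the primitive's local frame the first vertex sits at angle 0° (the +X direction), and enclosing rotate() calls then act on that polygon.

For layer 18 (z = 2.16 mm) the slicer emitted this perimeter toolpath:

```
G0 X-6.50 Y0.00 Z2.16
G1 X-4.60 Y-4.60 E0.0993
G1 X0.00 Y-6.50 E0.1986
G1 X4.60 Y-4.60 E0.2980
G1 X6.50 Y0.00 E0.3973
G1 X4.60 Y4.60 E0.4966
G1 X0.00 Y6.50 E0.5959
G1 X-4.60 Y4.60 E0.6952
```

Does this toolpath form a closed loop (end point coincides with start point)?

Start point (G0): (-6.50, 0.00). End point (last G1): the path does not return to the start — open.

no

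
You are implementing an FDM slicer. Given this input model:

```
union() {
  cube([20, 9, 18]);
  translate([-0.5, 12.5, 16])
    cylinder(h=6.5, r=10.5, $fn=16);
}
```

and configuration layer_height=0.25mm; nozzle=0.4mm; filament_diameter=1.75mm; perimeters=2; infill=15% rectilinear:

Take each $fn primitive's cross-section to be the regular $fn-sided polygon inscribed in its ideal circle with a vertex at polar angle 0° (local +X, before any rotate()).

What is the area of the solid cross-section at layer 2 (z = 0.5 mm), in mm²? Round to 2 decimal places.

180.00 mm²

At z = 0.5 mm: the cube is present — its section is the full 20×9 rectangle (area 180.00 mm²); the cylinder at (-0.5, 12.5) is absent (z outside [16, 22.5]); Combining (union): only the 20×9 cube is present, so the union is just that shape — area = 180.00 mm². Overall, the cross-section is a single solid region. Net area = 180.00 mm².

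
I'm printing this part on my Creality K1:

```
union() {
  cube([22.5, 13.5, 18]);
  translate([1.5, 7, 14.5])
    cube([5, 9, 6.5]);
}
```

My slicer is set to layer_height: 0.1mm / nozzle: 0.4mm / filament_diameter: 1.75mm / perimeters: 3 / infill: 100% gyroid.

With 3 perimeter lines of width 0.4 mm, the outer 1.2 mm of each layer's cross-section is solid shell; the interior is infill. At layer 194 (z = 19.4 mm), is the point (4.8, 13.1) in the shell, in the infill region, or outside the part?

infill

At z = 19.4 mm: the cube is not intersected at this z (z outside [0, 18]); the 5×9 cube at (1.5, 7) contributes its full rectangle; Merging all regions: only the 5×9 cube at (1.5, 7) is present, so the union is just that shape — 1 connected region. Overall, the cross-section is a single solid region. The nearest boundary edge runs (6.50, 7.00)→(6.50, 16.00); distance from the point to it = 1.70 mm. The point is inside the cross-section and 1.70 mm from the nearest boundary — more than the 1.2 mm shell width (3 × 0.4), so it's in the infill interior.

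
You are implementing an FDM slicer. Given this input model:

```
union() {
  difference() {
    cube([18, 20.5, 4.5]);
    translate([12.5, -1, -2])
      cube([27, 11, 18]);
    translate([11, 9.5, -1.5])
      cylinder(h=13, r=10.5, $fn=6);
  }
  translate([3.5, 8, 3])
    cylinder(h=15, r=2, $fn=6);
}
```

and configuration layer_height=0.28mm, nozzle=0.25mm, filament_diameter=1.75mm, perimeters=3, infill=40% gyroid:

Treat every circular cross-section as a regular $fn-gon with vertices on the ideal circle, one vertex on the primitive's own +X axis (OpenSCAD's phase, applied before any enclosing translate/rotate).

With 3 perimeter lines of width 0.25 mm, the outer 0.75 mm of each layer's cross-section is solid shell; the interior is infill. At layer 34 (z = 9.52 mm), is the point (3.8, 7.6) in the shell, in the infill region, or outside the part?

infill

At z = 9.52 mm: the cube does not reach this height (z outside [0, 4.5]); the cube at (12.5, -1) (footprint 27×11) is included at this height; the r=10.5 cylinder at (11, 9.5) gives a regular 6-gon of circumradius 10.5 (constant along its height); Taking the first minus the rest: the first operand is absent here, so nothing remains; the cylinder at (3.5, 8): section is a regular 6-gon, circumradius r=2; Merging all regions: only the r=2 cylinder at (3.5, 8) is present, so the union is just that shape — 1 connected region. Overall, the cross-section is a single solid region. The nearest boundary edge runs (4.50, 6.27)→(5.50, 8.00); distance from the point to it = 1.27 mm. The point is inside the cross-section and 1.27 mm from the nearest boundary — more than the 0.75 mm shell width (3 × 0.25), so it's in the infill interior.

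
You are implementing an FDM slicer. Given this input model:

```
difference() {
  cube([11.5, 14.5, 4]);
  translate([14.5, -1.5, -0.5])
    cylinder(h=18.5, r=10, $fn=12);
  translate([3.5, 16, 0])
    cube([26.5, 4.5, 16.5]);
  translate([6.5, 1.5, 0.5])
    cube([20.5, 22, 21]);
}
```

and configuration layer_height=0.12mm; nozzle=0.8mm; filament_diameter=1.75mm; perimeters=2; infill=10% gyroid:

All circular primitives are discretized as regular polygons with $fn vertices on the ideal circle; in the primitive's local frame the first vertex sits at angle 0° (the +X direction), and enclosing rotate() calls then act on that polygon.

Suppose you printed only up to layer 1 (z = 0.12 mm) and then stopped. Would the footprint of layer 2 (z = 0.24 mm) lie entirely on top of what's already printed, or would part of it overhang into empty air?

Compare the two slices. At z = 0.12: the cube (footprint 11.5×14.5) is included at this height (area 166.75 mm²); the cylinder at (14.5, -1.5): section is a regular 12-gon, circumradius r=10 (area = (12/2)·10.000²·sin(360°/12) = 300.00 mm²); the cube at (3.5, 16) (footprint 26.5×4.5) is included at this height (area 119.25 mm²); the cube at (6.5, 1.5) is absent (z outside [0.5, 21.5]); Subtracting the remaining from the first: starting from the 11.5×14.5 cube (166.75 mm²), the r=10 cylinder at (14.5, -1.5) partially overlaps it — only the 36.01 mm² overlap (of its 300.00 mm²) is removed, clipping the outline; the 26.5×4.5 cube at (3.5, 16) misses the remaining region (no effect) — area = 130.74 mm². At z = 0.24: the 11.5×14.5 cube contributes its full rectangle (area 166.75 mm²); the cylinder at (14.5, -1.5): section is a regular 12-gon, circumradius r=10 (area = (12/2)·10.000²·sin(360°/12) = 300.00 mm²); the 26.5×4.5 cube at (3.5, 16) contributes its full rectangle (area 119.25 mm²); the cube at (6.5, 1.5) is not intersected at this z (z outside [0.5, 21.5]); After the difference (first − rest): starting from the 11.5×14.5 cube (166.75 mm²), the r=10 cylinder at (14.5, -1.5) partially overlaps it — only the 36.01 mm² overlap (of its 300.00 mm²) is removed, clipping the outline; the 26.5×4.5 cube at (3.5, 16) misses the remaining region (no effect) — area = 130.74 mm². Checking containment: the cross-section at z = 0.24 is a subset of the cross-section at z = 0.12.

entirely on top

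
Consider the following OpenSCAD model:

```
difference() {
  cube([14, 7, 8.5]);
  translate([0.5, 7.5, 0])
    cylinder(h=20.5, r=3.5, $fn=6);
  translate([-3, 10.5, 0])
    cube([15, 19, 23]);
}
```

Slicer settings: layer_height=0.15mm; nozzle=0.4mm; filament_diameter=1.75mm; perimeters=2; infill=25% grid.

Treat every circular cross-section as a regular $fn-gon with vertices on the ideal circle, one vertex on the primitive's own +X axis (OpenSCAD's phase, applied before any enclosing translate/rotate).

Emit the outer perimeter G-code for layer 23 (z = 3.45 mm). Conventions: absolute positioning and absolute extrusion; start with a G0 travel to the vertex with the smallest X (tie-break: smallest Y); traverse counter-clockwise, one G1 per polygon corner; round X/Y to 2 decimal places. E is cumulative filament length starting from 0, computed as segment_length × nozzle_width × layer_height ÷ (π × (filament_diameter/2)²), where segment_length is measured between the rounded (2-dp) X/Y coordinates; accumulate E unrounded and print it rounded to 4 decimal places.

At z = 3.45 mm: the cube is present — its section is the full 14×7 rectangle; the cylinder at (0.5, 7.5): section is a regular 6-gon, circumradius r=3.5; the cube at (-3, 10.5) (footprint 15×19) is included at this height; After the difference (first − rest): starting from the 14×7 cube, the r=3.5 cylinder at (0.5, 7.5) partially overlaps it — only the 7.54 mm² overlap (of its 31.83 mm²) is removed, clipping the outline; the 15×19 cube at (-3, 10.5) misses the remaining region (no effect) — 1 connected region. The outline is a single polygon with 6 vertices. Extrusion per mm of travel: 0.4 × 0.15 / (π × 0.875²) = 0.024945. Accumulating E over each segment gives final E = 1.0210.

G0 X0.00 Y0.00 Z3.45
G1 X14.00 Y0.00 E0.3492
G1 X14.00 Y7.00 E0.5238
G1 X3.71 Y7.00 E0.7805
G1 X2.25 Y4.47 E0.8534
G1 X0.00 Y4.47 E0.9095
G1 X0.00 Y0.00 E1.0210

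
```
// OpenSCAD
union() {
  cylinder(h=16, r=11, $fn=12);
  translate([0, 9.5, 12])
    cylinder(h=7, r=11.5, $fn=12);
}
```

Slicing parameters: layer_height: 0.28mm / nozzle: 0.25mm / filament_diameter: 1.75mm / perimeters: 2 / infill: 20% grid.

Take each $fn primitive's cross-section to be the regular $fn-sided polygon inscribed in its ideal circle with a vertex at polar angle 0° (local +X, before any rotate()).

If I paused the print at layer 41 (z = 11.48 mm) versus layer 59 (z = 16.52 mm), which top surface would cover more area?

Layer 41 (z = 11.48): the cylinder: section is a regular 12-gon, circumradius r=11 (area = (12/2)·11.000²·sin(360°/12) = 363.00 mm²); the cylinder at (0, 9.5) does not reach this height (z outside [12, 19]); Taking the union: only the r=11 cylinder is present, so the union is just that shape — area = 363.00 mm². So its area = 363.00 mm². Layer 59 (z = 16.52): the cylinder is not intersected at this z (z outside [0, 16]); the r=11.5 cylinder at (0, 9.5) gives a regular 12-gon of circumradius 11.5 (constant along its height) (area = (12/2)·11.500²·sin(360°/12) = 396.75 mm²); Taking the union: only the r=11.5 cylinder at (0, 9.5) is present, so the union is just that shape — area = 396.75 mm². So its area = 396.75 mm². Layer 59 is larger (396.75 vs 363.00 mm²).

layer 59 (z = 16.52 mm)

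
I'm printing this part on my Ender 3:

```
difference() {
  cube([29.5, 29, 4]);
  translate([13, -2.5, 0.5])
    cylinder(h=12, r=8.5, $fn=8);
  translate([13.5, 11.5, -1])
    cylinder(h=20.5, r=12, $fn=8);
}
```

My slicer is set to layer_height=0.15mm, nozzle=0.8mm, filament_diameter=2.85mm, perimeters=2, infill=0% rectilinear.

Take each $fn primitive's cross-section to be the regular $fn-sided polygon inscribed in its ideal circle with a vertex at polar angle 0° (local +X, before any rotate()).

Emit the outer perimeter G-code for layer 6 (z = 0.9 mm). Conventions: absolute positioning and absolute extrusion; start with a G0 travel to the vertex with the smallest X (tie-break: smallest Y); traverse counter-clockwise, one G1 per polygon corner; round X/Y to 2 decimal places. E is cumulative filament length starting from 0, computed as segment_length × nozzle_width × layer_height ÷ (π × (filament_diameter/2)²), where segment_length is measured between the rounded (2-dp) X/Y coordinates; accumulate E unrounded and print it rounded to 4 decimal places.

At z = 0.9 mm: the cube (footprint 29.5×29) is included at this height; the r=8.5 cylinder at (13, -2.5) gives a regular 8-gon of circumradius 8.5 (constant along its height); the r=12 cylinder at (13.5, 11.5) contributes a regular 8-gon of circumradius 12; Taking the first minus the rest: starting from the 29.5×29 cube, the r=8.5 cylinder at (13, -2.5) partially overlaps it — only the 62.27 mm² overlap (of its 204.35 mm²) is removed, clipping the outline; the r=12 cylinder at (13.5, 11.5) partially overlaps it — only the 358.36 mm² overlap (of its 407.29 mm²) is removed, clipping the outline — 1 connected region. The outline is a single polygon with 15 vertices. Extrusion per mm of travel: 0.8 × 0.15 / (π × 1.425²) = 0.018811. Accumulating E over each segment gives final E = 3.1263.

G0 X0.00 Y0.00 Z0.90
G1 X5.54 Y0.00 E0.1042
G1 X6.53 Y2.39 E0.1529
G1 X5.01 Y3.01 E0.1838
G1 X1.50 Y11.50 E0.3566
G1 X5.01 Y19.99 E0.5294
G1 X13.50 Y23.50 E0.7022
G1 X21.99 Y19.99 E0.8750
G1 X25.50 Y11.50 E1.0478
G1 X21.99 Y3.01 E1.2206
G1 X19.62 Y2.04 E1.2688
G1 X20.46 Y0.00 E1.3103
G1 X29.50 Y0.00 E1.4803
G1 X29.50 Y29.00 E2.0258
G1 X0.00 Y29.00 E2.5808
G1 X0.00 Y0.00 E3.1263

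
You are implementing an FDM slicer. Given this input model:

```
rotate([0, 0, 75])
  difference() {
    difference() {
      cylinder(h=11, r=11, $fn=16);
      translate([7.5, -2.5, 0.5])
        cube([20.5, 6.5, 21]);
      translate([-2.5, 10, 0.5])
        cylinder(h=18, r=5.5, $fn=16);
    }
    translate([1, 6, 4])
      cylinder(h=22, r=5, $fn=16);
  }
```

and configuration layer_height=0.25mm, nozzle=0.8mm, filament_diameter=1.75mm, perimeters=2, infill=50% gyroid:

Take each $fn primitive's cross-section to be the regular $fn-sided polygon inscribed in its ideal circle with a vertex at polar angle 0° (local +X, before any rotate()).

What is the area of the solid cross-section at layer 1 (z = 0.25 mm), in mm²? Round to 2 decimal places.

370.44 mm²

At z = 0.25 mm: the cylinder: section is a regular 16-gon, circumradius r=11 (area = (16/2)·11.000²·sin(360°/16) = 370.44 mm²); the cube at (7.5, -2.5) is not intersected at this z (z outside [0.5, 21.5]); the cylinder at (-2.5, 10) does not reach this height (z outside [0.5, 18.5]); Taking the first minus the rest: none of the subtracted shapes is present at this height, so the r=11 cylinder is unchanged — area = 370.44 mm²; the cylinder at (1, 6) does not reach this height (z outside [4, 26]); After the difference (first − rest): none of the subtracted shapes is present at this height, so that combined region is unchanged — area = 370.44 mm²; (whole slice rotated 75° about Z — lengths, areas and connectivity unchanged). Overall, the cross-section is a single solid region. Net area = 370.44 mm².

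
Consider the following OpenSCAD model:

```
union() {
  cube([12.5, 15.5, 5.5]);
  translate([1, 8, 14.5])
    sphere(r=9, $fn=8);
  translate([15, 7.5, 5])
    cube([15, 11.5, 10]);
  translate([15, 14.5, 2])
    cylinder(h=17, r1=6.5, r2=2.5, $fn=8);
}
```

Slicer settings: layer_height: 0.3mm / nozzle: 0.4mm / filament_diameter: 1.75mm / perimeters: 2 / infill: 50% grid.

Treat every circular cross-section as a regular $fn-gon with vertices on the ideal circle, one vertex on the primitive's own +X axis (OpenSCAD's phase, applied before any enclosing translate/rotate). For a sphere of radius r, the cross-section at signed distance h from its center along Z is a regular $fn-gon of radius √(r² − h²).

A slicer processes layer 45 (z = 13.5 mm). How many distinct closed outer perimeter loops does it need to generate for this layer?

2

At z = 13.5 mm: the cube is absent (z outside [0, 5.5]); the r=9 sphere at (1, 8) contributes a regular 8-gon of circumradius √(9²−1²) = 8.944; the 15×11.5 cube at (15, 7.5) contributes its full rectangle; the cone at (15, 14.5) (r1=6.5→r2=2.5) has section circumradius 3.794 here — a regular 8-gon; Taking the union: the regions partially overlap (shared area 20.36 mm²), so overlapping operands fuse into one piece — 2 connected regions. The result has 2 disconnected regions.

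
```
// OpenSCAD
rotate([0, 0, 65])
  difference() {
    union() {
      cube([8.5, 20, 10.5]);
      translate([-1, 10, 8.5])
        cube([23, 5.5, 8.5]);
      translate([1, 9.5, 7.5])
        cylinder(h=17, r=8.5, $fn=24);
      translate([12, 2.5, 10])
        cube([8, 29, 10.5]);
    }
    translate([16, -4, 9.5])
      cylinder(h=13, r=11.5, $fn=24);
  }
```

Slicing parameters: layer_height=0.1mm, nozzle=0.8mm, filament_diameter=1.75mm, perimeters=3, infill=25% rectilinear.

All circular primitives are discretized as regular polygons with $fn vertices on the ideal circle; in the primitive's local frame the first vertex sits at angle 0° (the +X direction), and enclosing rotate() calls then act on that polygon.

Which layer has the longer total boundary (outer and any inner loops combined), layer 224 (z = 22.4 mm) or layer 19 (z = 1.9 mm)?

Layer 224 (z = 22.4): the cube is absent (z outside [0, 10.5]); the cube at (-1, 10) is not intersected at this z (z outside [8.5, 17]); the r=8.5 cylinder at (1, 9.5) contributes a regular 24-gon of circumradius 8.5 (perimeter = 2·24·8.500·sin(180°/24) = 53.25 mm); the cube at (12, 2.5) is not intersected at this z (z outside [10, 20.5]); Taking the union: only the r=8.5 cylinder at (1, 9.5) is present, so the union is just that shape — boundary = 53.25 mm; the r=11.5 cylinder at (16, -4) gives a regular 24-gon of circumradius 11.5 (constant along its height) (perimeter = 2·24·11.500·sin(180°/24) = 72.05 mm); Subtracting the remaining from the first: starting from the result so far, the r=11.5 cylinder at (16, -4) misses the remaining region (no effect) — boundary = 53.25 mm; (rotated 65° about Z; rotation is an isometry so areas/perimeters/island counts are preserved). So its perimeter = 53.25 mm. Layer 19 (z = 1.9): the cube (footprint 8.5×20) is included at this height (perimeter 57.00 mm); the cube at (-1, 10) is absent (z outside [8.5, 17]); the cylinder at (1, 9.5) is not intersected at this z (z outside [7.5, 24.5]); the cube at (12, 2.5) does not reach this height (z outside [10, 20.5]); Taking the union: only the 8.5×20 cube is present, so the union is just that shape — boundary = 57.00 mm; the cylinder at (16, -4) is absent (z outside [9.5, 22.5]); After the difference (first − rest): none of the subtracted shapes is present at this height, so the result so far is unchanged — boundary = 57.00 mm; (rotated 65° about Z; rotation is an isometry so areas/perimeters/island counts are preserved). So its perimeter = 57.00 mm. Layer 19 is larger (57.00 vs 53.25 mm).

layer 19 (z = 1.9 mm)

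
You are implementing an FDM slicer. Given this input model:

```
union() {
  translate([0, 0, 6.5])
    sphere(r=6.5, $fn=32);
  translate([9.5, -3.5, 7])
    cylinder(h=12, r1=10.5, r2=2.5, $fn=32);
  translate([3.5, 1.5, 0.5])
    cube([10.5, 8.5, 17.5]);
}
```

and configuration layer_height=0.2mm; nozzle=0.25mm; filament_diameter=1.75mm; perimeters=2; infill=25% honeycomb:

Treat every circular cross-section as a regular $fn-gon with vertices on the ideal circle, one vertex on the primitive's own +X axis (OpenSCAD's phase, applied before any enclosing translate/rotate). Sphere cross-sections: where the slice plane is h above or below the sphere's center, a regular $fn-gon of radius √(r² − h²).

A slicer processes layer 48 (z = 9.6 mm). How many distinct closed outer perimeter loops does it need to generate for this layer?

At z = 9.6 mm: the sphere: section is a regular 32-gon, circumradius = √(r²−h²) = √(6.5²−3.1²) = 5.713; the cone at (9.5, -3.5) contributes a regular 32-gon of circumradius 8.767 (interpolated between r1=10.5 and r2=2.5 at t=0.217); the cube at (3.5, 1.5) (footprint 10.5×8.5) is included at this height; Merging all regions: the regions partially overlap (shared area 63.24 mm²), so overlapping operands fuse into one piece — 1 connected region. The result has 1 disconnected region.

1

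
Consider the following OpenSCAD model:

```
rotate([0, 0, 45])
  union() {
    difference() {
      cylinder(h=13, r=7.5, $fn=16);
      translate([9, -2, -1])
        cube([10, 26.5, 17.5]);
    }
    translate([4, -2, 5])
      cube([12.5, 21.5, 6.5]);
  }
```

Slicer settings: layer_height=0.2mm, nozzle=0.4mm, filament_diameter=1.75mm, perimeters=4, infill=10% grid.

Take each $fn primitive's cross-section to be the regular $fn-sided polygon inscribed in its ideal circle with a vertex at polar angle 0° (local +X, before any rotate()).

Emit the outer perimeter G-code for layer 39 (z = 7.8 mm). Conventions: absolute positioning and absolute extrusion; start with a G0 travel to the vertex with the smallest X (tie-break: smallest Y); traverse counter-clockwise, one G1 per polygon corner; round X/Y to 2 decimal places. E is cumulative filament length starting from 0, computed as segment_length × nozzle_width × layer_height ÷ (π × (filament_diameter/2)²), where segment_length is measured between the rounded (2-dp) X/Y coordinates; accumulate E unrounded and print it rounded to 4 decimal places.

G0 X-10.96 Y16.62 Z7.80
G1 X-1.54 Y7.19 E0.4433
G1 X-2.87 Y6.93 E0.4884
G1 X-5.30 Y5.30 E0.5857
G1 X-6.93 Y2.87 E0.6830
G1 X-7.50 Y0.00 E0.7804
G1 X-6.93 Y-2.87 E0.8777
G1 X-5.30 Y-5.30 E0.9750
G1 X-2.87 Y-6.93 E1.0723
G1 X0.00 Y-7.50 E1.1696
G1 X2.87 Y-6.93 E1.2670
G1 X5.30 Y-5.30 E1.3643
G1 X6.93 Y-2.87 E1.4616
G1 X7.50 Y0.00 E1.5589
G1 X6.93 Y2.87 E1.6562
G1 X6.44 Y3.61 E1.6858
G1 X13.08 Y10.25 E1.9981
G1 X-2.12 Y25.46 E2.7133
G1 X-10.96 Y16.62 E3.1291

At z = 7.8 mm: the r=7.5 cylinder contributes a regular 16-gon of circumradius 7.5; the 10×26.5 cube at (9, -2) contributes its full rectangle; Subtracting the remaining from the first: starting from the r=7.5 cylinder, the 10×26.5 cube at (9, -2) misses the remaining region (no effect) — 1 connected region; the cube at (4, -2) (footprint 12.5×21.5) is included at this height; Combining (union): the regions partially overlap (shared area 21.54 mm²), so overlapping operands fuse into one piece — 1 connected region; (whole slice rotated 45° about Z — lengths, areas and connectivity unchanged). The outline is a single polygon with 18 vertices. Extrusion per mm of travel: 0.4 × 0.2 / (π × 0.875²) = 0.033260. Accumulating E over each segment gives final E = 3.1291.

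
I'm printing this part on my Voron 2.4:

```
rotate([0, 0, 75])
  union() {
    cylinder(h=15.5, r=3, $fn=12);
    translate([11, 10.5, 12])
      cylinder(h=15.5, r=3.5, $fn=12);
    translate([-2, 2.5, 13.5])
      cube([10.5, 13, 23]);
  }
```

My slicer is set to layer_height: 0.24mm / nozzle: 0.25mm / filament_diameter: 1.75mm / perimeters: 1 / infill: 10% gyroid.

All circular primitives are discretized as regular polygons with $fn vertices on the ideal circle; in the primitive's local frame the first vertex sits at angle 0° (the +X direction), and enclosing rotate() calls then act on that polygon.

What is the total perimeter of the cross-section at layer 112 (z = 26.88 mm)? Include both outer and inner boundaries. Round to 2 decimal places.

59.05 mm

At z = 26.88 mm: the cylinder is not intersected at this z (z outside [0, 15.5]); the r=3.5 cylinder at (11, 10.5) contributes a regular 12-gon of circumradius 3.5 (perimeter = 2·12·3.500·sin(180°/12) = 21.74 mm); the 10.5×13 cube at (-2, 2.5) contributes its full rectangle (perimeter 47.00 mm); Taking the union: the regions partially overlap (shared area 2.96 mm²), so the edge portions inside another operand are dropped and the merged outline is re-measured after clipping — boundary = 59.05 mm; (rotated 75° about Z; rotation is an isometry so areas/perimeters/island counts are preserved). Overall, the cross-section is a single solid region. Total boundary length (outer) = 59.05 mm.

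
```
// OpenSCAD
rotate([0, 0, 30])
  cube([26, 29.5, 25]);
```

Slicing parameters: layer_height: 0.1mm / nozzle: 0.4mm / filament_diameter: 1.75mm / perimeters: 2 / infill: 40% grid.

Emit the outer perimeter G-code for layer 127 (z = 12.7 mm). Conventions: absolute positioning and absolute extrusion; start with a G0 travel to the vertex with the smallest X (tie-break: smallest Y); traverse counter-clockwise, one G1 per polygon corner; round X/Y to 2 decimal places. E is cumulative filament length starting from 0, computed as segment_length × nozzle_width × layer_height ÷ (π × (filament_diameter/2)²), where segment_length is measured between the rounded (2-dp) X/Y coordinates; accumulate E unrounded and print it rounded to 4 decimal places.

At z = 12.7 mm: the cube (footprint 26×29.5) is included at this height; (whole slice rotated 30° about Z — lengths, areas and connectivity unchanged). The outline is a single polygon with 4 vertices. Extrusion per mm of travel: 0.4 × 0.1 / (π × 0.875²) = 0.016630. Accumulating E over each segment gives final E = 1.8461.

G0 X-14.75 Y25.55 Z12.70
G1 X0.00 Y0.00 E0.4906
G1 X22.52 Y13.00 E0.9230
G1 X7.77 Y38.55 E1.4137
G1 X-14.75 Y25.55 E1.8461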